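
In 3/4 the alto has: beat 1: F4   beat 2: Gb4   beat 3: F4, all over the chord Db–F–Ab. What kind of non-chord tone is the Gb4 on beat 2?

Upper neighbor tone.

The harmony at that moment is Db major triad (Db, F, Ab); Gb4 is not a chord tone.
It is approached by step up from F4 and left by step down to F4.
Step away and step back to the same note — a neighbor tone (upper neighbor).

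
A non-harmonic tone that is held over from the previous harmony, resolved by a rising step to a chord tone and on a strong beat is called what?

Retardation.

Approach: by preparation — the pitch is first a chord tone, then held (tied or repeated) while the harmony changes under it. Departure: up by step. Metric position: strong.
A prepared dissonance that resolves upward by step — a retardation. (The same figure resolving downward would be a suspension.)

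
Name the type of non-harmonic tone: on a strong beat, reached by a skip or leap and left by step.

Appoggiatura.

Approach: by leap. Departure: by step. Metric position: strong.
Leap in, step out, in a metrically strong position — an appoggiatura. (It is the mirror image of the escape tone, which steps in and leaps out from a weak position.)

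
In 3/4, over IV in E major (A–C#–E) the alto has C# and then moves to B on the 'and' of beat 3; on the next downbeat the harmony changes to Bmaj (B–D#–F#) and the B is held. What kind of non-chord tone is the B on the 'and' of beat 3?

Anticipation.

The harmony at that moment is A major triad (A, C#, E); B is not a chord tone.
It is approached by step down from C# and then sustained as the same pitch into the next harmony.
Arriving early and becoming a chord tone when the harmony changes — an anticipation.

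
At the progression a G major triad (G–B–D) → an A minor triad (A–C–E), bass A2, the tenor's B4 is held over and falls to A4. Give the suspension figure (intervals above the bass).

9–8 suspension.

At the second chord the bass is A2. The suspended B4 lies a ninth above the bass; after resolving down by step to A4, the interval above the bass becomes an octave.
Suspension figures are named by those two intervals: 9–8.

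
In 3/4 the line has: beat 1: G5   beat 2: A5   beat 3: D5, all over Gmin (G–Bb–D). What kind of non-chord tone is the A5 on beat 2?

The harmony at that moment is G minor triad (G, Bb, D); A5 is not a chord tone.
It is approached by step up from G5 and left by leap down to D5.
Step in, leap out, on a weak beat — an escape tone.

Escape tone.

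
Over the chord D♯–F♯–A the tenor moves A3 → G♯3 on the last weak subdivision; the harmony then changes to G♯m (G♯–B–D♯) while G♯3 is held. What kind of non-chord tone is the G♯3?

G♯3 is an anticipation.

The harmony at that moment is D♯ diminished triad (D♯, F♯, A); G♯3 is not a chord tone.
It is approached by step down from A3 and then sustained as the same pitch into the next harmony.
Arriving early and becoming a chord tone when the harmony changes — an anticipation.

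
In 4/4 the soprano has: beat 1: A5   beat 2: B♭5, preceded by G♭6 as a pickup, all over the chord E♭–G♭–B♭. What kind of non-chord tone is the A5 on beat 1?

Appoggiatura.

The harmony at that moment is E♭ minor triad (E♭, G♭, B♭); A5 is not a chord tone.
It is approached by leap down from G♭6 and left by step up to B♭5.
Leap in, step out, metrically accented — an appoggiatura.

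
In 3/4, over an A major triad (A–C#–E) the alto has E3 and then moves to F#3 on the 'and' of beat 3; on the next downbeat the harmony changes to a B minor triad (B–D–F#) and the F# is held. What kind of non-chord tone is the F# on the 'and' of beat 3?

The harmony at that moment is A major triad (A, C#, E); F#3 is not a chord tone.
It is approached by step up from E3 and then sustained as the same pitch into the next harmony.
Arriving early and becoming a chord tone when the harmony changes — an anticipation.

Anticipation.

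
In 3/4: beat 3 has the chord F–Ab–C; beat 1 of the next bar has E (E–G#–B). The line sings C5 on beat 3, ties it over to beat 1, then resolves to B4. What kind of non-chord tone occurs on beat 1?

The harmony at that moment is E major triad (E, G#, B); C5 is not a chord tone.
It is held over (the same pitch as the preceding C5) and left by step down to B4.
Held over from the previous chord and resolving down by step — a suspension.

Suspension.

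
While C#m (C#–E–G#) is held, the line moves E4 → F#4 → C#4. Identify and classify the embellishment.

F#4 is an escape tone.

The harmony at that moment is C# minor triad (C#, E, G#); F#4 is not a chord tone.
It is approached by step up from E4 and left by leap down to C#4.
Step in, leap out — an escape tone.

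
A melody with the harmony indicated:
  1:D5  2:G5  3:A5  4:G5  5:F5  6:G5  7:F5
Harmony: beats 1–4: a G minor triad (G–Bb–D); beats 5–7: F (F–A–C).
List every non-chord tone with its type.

The harmony at that moment is G minor triad (G, Bb, D); A5 is not a chord tone.
It is approached by step up from G5 and left by step down to G5.
Step away and step back to the same note — a neighbor tone (upper neighbor).
The harmony at that moment is F major triad (F, A, C); G5 is not a chord tone.
It is approached by step up from F5 and left by step down to F5.
Step away and step back to the same note — a neighbor tone (upper neighbor).

A5 (beat 3) — neighbor tone; G5 (beat 6) — neighbor tone.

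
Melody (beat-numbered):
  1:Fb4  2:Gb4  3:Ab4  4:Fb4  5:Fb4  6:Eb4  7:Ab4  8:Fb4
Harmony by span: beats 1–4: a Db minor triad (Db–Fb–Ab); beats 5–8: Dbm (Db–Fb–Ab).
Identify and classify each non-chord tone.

Gb4 (beat 2) — passing tone; Eb4 (beat 6) — escape tone.

The harmony at that moment is Db minor triad (Db, Fb, Ab); Gb4 is not a chord tone.
It is approached by step up from Fb4 and left by step up to Ab4.
Step in, step out in the same direction — a passing tone.
The harmony at that moment is Db minor triad (Db, Fb, Ab); Eb4 is not a chord tone.
It is approached by step down from Fb4 and left by leap up to Ab4.
Step in, leap out — an escape tone.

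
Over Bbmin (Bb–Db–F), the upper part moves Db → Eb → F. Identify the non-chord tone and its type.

The harmony at that moment is Bb minor triad (Bb, Db, F); Eb is not a chord tone.
It is approached by step up from Db and left by step up to F.
Step in, step out in the same direction — a passing tone.

Eb is a passing tone.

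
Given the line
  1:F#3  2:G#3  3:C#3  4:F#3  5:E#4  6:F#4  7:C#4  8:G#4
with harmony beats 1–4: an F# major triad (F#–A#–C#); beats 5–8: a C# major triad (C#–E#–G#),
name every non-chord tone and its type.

G#3 (beat 2) — escape tone; F#4 (beat 6) — escape tone.

The harmony at that moment is F# major triad (F#, A#, C#); G#3 is not a chord tone.
It is approached by step up from F#3 and left by leap down to C#3.
Step in, leap out — an escape tone.
The harmony at that moment is C# major triad (C#, E#, G#); F#4 is not a chord tone.
It is approached by step up from E#4 and left by leap down to C#4.
Step in, leap out — an escape tone.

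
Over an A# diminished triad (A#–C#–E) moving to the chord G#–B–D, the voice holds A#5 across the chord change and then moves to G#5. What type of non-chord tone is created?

A#5 is a suspension.

The harmony at that moment is G# diminished triad (G#, B, D); A#5 is not a chord tone.
It is held over (the same pitch as the preceding A#5) and left by step down to G#5.
Held over from the previous chord and resolving down by step — a suspension.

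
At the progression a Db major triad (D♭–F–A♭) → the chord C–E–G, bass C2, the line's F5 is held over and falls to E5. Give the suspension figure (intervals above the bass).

At the second chord the bass is C2. The suspended F5 lies a fourth above the bass; after resolving down by step to E5, the interval above the bass becomes a third.
Suspension figures are named by those two intervals: 4–3.

4–3 suspension.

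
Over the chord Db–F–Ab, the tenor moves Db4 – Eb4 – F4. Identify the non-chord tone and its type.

The harmony at that moment is Db major triad (Db, F, Ab); Eb4 is not a chord tone.
It is approached by step up from Db4 and left by step up to F4.
Step in, step out in the same direction — a passing tone.

Eb4 is a passing tone.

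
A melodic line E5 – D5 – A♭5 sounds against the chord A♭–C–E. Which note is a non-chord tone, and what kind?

The harmony at that moment is A♭ augmented triad (A♭, C, E); D5 is not a chord tone.
It is approached by step down from E5 and left by leap up to A♭5.
Step in, leap out — an escape tone.

D5 is an escape tone.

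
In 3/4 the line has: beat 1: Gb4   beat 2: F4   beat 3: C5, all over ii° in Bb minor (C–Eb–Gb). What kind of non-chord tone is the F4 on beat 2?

The harmony at that moment is C diminished triad (C, Eb, Gb); F4 is not a chord tone.
It is approached by step down from Gb4 and left by leap up to C5.
Step in, leap out, on a weak beat — an escape tone.

Escape tone.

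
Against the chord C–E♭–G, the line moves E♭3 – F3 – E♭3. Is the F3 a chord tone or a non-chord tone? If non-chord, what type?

The harmony at that moment is C minor triad (C, E♭, G); F3 is not a chord tone.
It is approached by step up from E♭3 and left by step down to E♭3.
Step away and step back to the same note — a neighbor tone (upper neighbor).

Non-chord tone — a neighbor tone.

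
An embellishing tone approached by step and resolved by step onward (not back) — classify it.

Approach: by step. Departure: by step, continuing in the same direction.
Stepwise on both sides with no change of direction means the note fills in the space between two different chord tones — a passing tone. (Had it turned back to its starting note it would be a neighbor tone instead.)

Passing tone.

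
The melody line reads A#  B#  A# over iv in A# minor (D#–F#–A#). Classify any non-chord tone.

The harmony at that moment is D# minor triad (D#, F#, A#); B# is not a chord tone.
It is approached by step up from A# and left by step down to A#.
Step away and step back to the same note — a neighbor tone (upper neighbor).

B# is a neighbor tone.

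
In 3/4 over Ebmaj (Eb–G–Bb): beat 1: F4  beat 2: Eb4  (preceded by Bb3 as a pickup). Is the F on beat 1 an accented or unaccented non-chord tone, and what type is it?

Accented appoggiatura.

The harmony at that moment is Eb major triad (Eb, G, Bb); F4 is not a chord tone.
It is approached by leap up from Bb3 and left by step down to Eb4.
Leap in, step out — an appoggiatura.
It falls on the downbeat, so it is accented.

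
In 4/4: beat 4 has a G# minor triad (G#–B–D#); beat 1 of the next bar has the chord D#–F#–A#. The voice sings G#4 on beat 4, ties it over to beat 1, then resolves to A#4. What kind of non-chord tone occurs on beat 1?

Retardation.

The harmony at that moment is D# minor triad (D#, F#, A#); G#4 is not a chord tone.
It is held over (the same pitch as the preceding G#4) and left by step up to A#4.
Held over from the previous chord and resolving up by step — a retardation.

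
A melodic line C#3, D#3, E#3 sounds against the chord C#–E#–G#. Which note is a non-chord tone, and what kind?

The harmony at that moment is C# major triad (C#, E#, G#); D#3 is not a chord tone.
It is approached by step up from C#3 and left by step up to E#3.
Step in, step out in the same direction — a passing tone.

D#3 is a passing tone.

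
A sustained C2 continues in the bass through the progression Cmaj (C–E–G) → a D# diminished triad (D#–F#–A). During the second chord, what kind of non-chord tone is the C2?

Pedal tone (pedal point).

The harmony at that moment is D# diminished triad (D#, F#, A); C2 is not a chord tone.
It is held over (the same pitch as the preceding C2) and then sustained as the same pitch into the next harmony.
Sustained through a change of harmony — a pedal tone.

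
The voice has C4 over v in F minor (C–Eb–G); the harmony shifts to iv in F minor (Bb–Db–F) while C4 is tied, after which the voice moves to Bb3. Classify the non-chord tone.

C4 is a suspension.

The harmony at that moment is Bb minor triad (Bb, Db, F); C4 is not a chord tone.
It is held over (the same pitch as the preceding C4) and left by step down to Bb3.
Held over from the previous chord and resolving down by step — a suspension.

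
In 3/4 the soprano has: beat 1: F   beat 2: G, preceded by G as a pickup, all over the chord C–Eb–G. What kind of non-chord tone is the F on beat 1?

The harmony at that moment is C minor triad (C, Eb, G); F is not a chord tone.
It is approached by step down from G and left by step up to G.
Step away and step back to the same note — a neighbor tone (lower neighbor).

Lower neighbor tone.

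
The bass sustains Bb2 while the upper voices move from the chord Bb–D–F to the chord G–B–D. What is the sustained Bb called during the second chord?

The harmony at that moment is G major triad (G, B, D); Bb2 is not a chord tone.
It is held over (the same pitch as the preceding Bb2) and then sustained as the same pitch into the next harmony.
Sustained through a change of harmony — a pedal tone.

Pedal tone (pedal point).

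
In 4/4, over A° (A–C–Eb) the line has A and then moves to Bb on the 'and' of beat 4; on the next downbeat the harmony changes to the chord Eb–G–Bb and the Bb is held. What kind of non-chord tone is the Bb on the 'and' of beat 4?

Anticipation.

The harmony at that moment is A diminished triad (A, C, Eb); Bb is not a chord tone.
It is approached by step up from A and then sustained as the same pitch into the next harmony.
Arriving early and becoming a chord tone when the harmony changes — an anticipation.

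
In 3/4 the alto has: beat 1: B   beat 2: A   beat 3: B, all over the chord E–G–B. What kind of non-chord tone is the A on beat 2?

The harmony at that moment is E minor triad (E, G, B); A is not a chord tone.
It is approached by step down from B and left by step up to B.
Step away and step back to the same note — a neighbor tone (lower neighbor).

Lower neighbor tone.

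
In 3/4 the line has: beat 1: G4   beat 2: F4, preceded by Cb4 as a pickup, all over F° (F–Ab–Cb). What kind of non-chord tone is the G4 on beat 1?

The harmony at that moment is F diminished triad (F, Ab, Cb); G4 is not a chord tone.
It is approached by leap up from Cb4 and left by step down to F4.
Leap in, step out, metrically accented — an appoggiatura.

Appoggiatura.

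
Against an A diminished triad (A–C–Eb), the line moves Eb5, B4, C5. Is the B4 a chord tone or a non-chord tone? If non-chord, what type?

Non-chord tone — an appoggiatura.

The harmony at that moment is A diminished triad (A, C, Eb); B4 is not a chord tone.
It is approached by leap down from Eb5 and left by step up to C5.
Leap in, step out — an appoggiatura.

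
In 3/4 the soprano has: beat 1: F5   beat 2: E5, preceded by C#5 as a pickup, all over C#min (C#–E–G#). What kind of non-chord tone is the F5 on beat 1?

Appoggiatura.

The harmony at that moment is C# minor triad (C#, E, G#); F5 is not a chord tone.
It is approached by leap up from C#5 and left by step down to E5.
Leap in, step out, metrically accented — an appoggiatura.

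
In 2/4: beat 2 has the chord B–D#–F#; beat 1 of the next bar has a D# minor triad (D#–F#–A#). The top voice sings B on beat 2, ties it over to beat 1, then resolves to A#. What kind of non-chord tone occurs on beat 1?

Suspension.

The harmony at that moment is D# minor triad (D#, F#, A#); B is not a chord tone.
It is held over (the same pitch as the preceding B) and left by step down to A#.
Held over from the previous chord and resolving down by step — a suspension.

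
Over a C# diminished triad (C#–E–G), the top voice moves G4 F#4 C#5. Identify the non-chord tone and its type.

F#4 is an escape tone.

The harmony at that moment is C# diminished triad (C#, E, G); F#4 is not a chord tone.
It is approached by step down from G4 and left by leap up to C#5.
Step in, leap out — an escape tone.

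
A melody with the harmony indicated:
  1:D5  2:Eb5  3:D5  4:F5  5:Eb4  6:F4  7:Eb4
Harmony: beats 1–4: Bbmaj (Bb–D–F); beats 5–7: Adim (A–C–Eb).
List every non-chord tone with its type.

The harmony at that moment is Bb major triad (Bb, D, F); Eb5 is not a chord tone.
It is approached by step up from D5 and left by step down to D5.
Step away and step back to the same note — a neighbor tone (upper neighbor).
The harmony at that moment is A diminished triad (A, C, Eb); F4 is not a chord tone.
It is approached by step up from Eb4 and left by step down to Eb4.
Step away and step back to the same note — a neighbor tone (upper neighbor).

Eb5 (beat 2) — neighbor tone; F4 (beat 6) — neighbor tone.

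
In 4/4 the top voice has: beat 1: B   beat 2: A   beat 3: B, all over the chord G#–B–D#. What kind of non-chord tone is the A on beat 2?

Lower neighbor tone.

The harmony at that moment is G# minor triad (G#, B, D#); A is not a chord tone.
It is approached by step down from B and left by step up to B.
Step away and step back to the same note — a neighbor tone (lower neighbor).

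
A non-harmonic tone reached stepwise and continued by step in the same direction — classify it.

Passing tone.

Approach: by step. Departure: by step, continuing in the same direction.
Stepwise on both sides with no change of direction means the note fills in the space between two different chord tones — a passing tone. (Had it turned back to its starting note it would be a neighbor tone instead.)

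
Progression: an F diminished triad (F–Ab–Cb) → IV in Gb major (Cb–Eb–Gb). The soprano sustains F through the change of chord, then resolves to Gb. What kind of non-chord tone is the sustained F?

The harmony at that moment is Cb major triad (Cb, Eb, Gb); F is not a chord tone.
It is held over (the same pitch as the preceding F) and left by step up to Gb.
Held over from the previous chord and resolving up by step — a retardation.

F is a retardation.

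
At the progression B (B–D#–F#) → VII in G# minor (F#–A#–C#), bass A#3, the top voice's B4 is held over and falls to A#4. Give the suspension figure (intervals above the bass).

At the second chord the bass is A#3. The suspended B4 lies a ninth above the bass; after resolving down by step to A#4, the interval above the bass becomes an octave.
Suspension figures are named by those two intervals: 9–8.

9–8 suspension.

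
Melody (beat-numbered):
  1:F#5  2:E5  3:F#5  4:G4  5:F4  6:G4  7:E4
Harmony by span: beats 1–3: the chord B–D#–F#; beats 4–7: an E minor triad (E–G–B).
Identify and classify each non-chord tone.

The harmony at that moment is B major triad (B, D#, F#); E5 is not a chord tone.
It is approached by step down from F#5 and left by step up to F#5.
Step away and step back to the same note — a neighbor tone (lower neighbor).
The harmony at that moment is E minor triad (E, G, B); F4 is not a chord tone.
It is approached by step down from G4 and left by step up to G4.
Step away and step back to the same note — a neighbor tone (lower neighbor).

E5 (beat 2) — neighbor tone; F4 (beat 5) — neighbor tone.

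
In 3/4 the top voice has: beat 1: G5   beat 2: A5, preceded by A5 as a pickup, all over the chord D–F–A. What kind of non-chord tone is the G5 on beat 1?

Lower neighbor tone.

The harmony at that moment is D minor triad (D, F, A); G5 is not a chord tone.
It is approached by step down from A5 and left by step up to A5.
Step away and step back to the same note — a neighbor tone (lower neighbor).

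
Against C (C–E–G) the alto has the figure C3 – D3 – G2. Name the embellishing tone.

D3 is an escape tone.

The harmony at that moment is C major triad (C, E, G); D3 is not a chord tone.
It is approached by step up from C3 and left by leap down to G2.
Step in, leap out — an escape tone.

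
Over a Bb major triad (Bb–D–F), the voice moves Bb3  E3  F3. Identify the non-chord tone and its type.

The harmony at that moment is Bb major triad (Bb, D, F); E3 is not a chord tone.
It is approached by leap down from Bb3 and left by step up to F3.
Leap in, step out — an appoggiatura.

E3 is an appoggiatura.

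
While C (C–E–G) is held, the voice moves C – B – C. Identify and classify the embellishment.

The harmony at that moment is C major triad (C, E, G); B is not a chord tone.
It is approached by step down from C and left by step up to C.
Step away and step back to the same note — a neighbor tone (lower neighbor).

B is a neighbor tone.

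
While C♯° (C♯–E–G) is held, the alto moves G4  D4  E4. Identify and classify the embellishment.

The harmony at that moment is C♯ diminished triad (C♯, E, G); D4 is not a chord tone.
It is approached by leap down from G4 and left by step up to E4.
Leap in, step out — an appoggiatura.

D4 is an appoggiatura.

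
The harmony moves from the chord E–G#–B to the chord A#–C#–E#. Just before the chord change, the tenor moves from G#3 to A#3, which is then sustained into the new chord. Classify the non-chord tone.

A#3 is an anticipation.

The harmony at that moment is E major triad (E, G#, B); A#3 is not a chord tone.
It is approached by step up from G#3 and then sustained as the same pitch into the next harmony.
Arriving early and becoming a chord tone when the harmony changes — an anticipation.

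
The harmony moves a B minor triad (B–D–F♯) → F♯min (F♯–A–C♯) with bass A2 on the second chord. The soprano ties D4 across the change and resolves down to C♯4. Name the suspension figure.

4–3 suspension.

At the second chord the bass is A2. The suspended D4 lies a fourth above the bass; after resolving down by step to C♯4, the interval above the bass becomes a third.
Suspension figures are named by those two intervals: 4–3.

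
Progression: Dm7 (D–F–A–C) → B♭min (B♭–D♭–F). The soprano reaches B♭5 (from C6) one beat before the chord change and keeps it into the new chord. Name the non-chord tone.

B♭5 is an anticipation.

The harmony at that moment is D minor seventh chord (D, F, A, C); B♭5 is not a chord tone.
It is approached by step down from C6 and then sustained as the same pitch into the next harmony.
Arriving early and becoming a chord tone when the harmony changes — an anticipation.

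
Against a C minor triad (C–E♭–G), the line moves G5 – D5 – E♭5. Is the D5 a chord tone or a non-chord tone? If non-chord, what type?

The harmony at that moment is C minor triad (C, E♭, G); D5 is not a chord tone.
It is approached by leap down from G5 and left by step up to E♭5.
Leap in, step out — an appoggiatura.

Non-chord tone — an appoggiatura.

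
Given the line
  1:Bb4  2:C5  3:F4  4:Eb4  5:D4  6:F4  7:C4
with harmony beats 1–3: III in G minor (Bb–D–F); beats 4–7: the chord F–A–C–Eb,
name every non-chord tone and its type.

C5 (beat 2) — escape tone; D4 (beat 5) — escape tone.

The harmony at that moment is Bb major triad (Bb, D, F); C5 is not a chord tone.
It is approached by step up from Bb4 and left by leap down to F4.
Step in, leap out — an escape tone.
The harmony at that moment is F dominant seventh chord (F, A, C, Eb); D4 is not a chord tone.
It is approached by step down from Eb4 and left by leap up to F4.
Step in, leap out — an escape tone.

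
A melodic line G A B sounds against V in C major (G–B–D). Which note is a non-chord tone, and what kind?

The harmony at that moment is G major triad (G, B, D); A is not a chord tone.
It is approached by step up from G and left by step up to B.
Step in, step out in the same direction — a passing tone.

A is a passing tone.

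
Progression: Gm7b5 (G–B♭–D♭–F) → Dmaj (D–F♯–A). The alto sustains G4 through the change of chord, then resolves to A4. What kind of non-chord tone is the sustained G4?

The harmony at that moment is D major triad (D, F♯, A); G4 is not a chord tone.
It is held over (the same pitch as the preceding G4) and left by step up to A4.
Held over from the previous chord and resolving up by step — a retardation.

G4 is a retardation.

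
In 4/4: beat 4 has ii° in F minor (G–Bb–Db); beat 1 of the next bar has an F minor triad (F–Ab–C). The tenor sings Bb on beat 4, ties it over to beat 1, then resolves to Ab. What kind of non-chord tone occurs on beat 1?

Suspension.

The harmony at that moment is F minor triad (F, Ab, C); Bb is not a chord tone.
It is held over (the same pitch as the preceding Bb) and left by step down to Ab.
Held over from the previous chord and resolving down by step — a suspension.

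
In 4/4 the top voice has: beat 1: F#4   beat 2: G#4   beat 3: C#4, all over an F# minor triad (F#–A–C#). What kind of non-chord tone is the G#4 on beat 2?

The harmony at that moment is F# minor triad (F#, A, C#); G#4 is not a chord tone.
It is approached by step up from F#4 and left by leap down to C#4.
Step in, leap out, on a weak beat — an escape tone.

Escape tone.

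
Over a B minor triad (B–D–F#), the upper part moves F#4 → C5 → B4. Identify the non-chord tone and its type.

C5 is an appoggiatura.

The harmony at that moment is B minor triad (B, D, F#); C5 is not a chord tone.
It is approached by leap up from F#4 and left by step down to B4.
Leap in, step out — an appoggiatura.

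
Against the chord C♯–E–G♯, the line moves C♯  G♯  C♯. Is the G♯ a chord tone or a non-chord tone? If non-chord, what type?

C# minor triad contains C♯, E, G♯; G♯ is the fifth, so it is a chord tone.

Chord tone (the fifth of C# minor triad).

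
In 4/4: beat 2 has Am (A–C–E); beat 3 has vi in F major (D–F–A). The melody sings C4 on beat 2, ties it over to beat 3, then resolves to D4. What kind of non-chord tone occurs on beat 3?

Retardation.

The harmony at that moment is D minor triad (D, F, A); C4 is not a chord tone.
It is held over (the same pitch as the preceding C4) and left by step up to D4.
Held over from the previous chord and resolving up by step — a retardation.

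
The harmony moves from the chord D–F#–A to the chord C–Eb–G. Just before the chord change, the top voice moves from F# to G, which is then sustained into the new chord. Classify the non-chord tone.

G is an anticipation.

The harmony at that moment is D major triad (D, F#, A); G is not a chord tone.
It is approached by step up from F# and then sustained as the same pitch into the next harmony.
Arriving early and becoming a chord tone when the harmony changes — an anticipation.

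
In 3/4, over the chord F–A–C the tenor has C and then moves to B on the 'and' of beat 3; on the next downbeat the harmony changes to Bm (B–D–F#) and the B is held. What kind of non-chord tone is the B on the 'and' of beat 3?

Anticipation.

The harmony at that moment is F major triad (F, A, C); B is not a chord tone.
It is approached by step down from C and then sustained as the same pitch into the next harmony.
Arriving early and becoming a chord tone when the harmony changes — an anticipation.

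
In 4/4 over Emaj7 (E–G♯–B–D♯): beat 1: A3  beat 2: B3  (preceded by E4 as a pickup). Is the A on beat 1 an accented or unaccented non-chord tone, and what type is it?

The harmony at that moment is E major seventh chord (E, G♯, B, D♯); A3 is not a chord tone.
It is approached by leap down from E4 and left by step up to B3.
Leap in, step out — an appoggiatura.
It falls on the downbeat, so it is accented.

Accented appoggiatura.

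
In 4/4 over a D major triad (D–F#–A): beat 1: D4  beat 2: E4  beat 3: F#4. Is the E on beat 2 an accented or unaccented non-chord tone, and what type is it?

Unaccented passing tone.

The harmony at that moment is D major triad (D, F#, A); E4 is not a chord tone.
It is approached by step up from D4 and left by step up to F#4.
Step in, step out in the same direction — a passing tone.
It falls on a weak beat, so it is unaccented.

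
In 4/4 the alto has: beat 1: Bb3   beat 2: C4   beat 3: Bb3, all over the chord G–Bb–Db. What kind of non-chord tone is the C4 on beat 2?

The harmony at that moment is G diminished triad (G, Bb, Db); C4 is not a chord tone.
It is approached by step up from Bb3 and left by step down to Bb3.
Step away and step back to the same note — a neighbor tone (upper neighbor).

Upper neighbor tone.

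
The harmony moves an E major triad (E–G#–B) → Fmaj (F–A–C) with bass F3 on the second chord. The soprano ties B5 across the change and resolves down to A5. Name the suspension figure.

4–3 suspension.

At the second chord the bass is F3. The suspended B5 lies a fourth above the bass; after resolving down by step to A5, the interval above the bass becomes a third.
Suspension figures are named by those two intervals: 4–3.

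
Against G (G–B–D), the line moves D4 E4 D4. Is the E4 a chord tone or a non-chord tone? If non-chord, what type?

Non-chord tone — a neighbor tone.

The harmony at that moment is G major triad (G, B, D); E4 is not a chord tone.
It is approached by step up from D4 and left by step down to D4.
Step away and step back to the same note — a neighbor tone (upper neighbor).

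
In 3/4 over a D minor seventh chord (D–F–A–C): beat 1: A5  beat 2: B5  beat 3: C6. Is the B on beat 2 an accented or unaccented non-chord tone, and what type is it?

The harmony at that moment is D minor seventh chord (D, F, A, C); B5 is not a chord tone.
It is approached by step up from A5 and left by step up to C6.
Step in, step out in the same direction — a passing tone.
It falls on a weak beat, so it is unaccented.

Unaccented passing tone.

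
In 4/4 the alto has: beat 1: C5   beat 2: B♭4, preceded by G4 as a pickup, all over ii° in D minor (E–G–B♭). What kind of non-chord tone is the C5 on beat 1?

The harmony at that moment is E diminished triad (E, G, B♭); C5 is not a chord tone.
It is approached by leap up from G4 and left by step down to B♭4.
Leap in, step out, metrically accented — an appoggiatura.

Appoggiatura.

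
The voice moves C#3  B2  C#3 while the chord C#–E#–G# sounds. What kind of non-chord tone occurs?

The harmony at that moment is C# major triad (C#, E#, G#); B2 is not a chord tone.
It is approached by step down from C#3 and left by step up to C#3.
Step away and step back to the same note — a neighbor tone (lower neighbor).

B2 is a neighbor tone.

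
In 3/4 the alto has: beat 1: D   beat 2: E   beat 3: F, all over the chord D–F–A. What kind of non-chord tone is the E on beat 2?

The harmony at that moment is D minor triad (D, F, A); E is not a chord tone.
It is approached by step up from D and left by step up to F.
Step in, step out in the same direction — a passing tone.

Passing tone.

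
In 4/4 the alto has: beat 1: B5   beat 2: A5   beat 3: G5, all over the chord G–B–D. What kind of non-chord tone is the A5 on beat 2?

Passing tone.

The harmony at that moment is G major triad (G, B, D); A5 is not a chord tone.
It is approached by step down from B5 and left by step down to G5.
Step in, step out in the same direction — a passing tone.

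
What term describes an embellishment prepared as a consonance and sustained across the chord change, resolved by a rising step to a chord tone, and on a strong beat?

Approach: by preparation — the pitch is first a chord tone, then held (tied or repeated) while the harmony changes under it. Departure: up by step. Metric position: strong.
A prepared dissonance that resolves upward by step — a retardation. (The same figure resolving downward would be a suspension.)

Retardation.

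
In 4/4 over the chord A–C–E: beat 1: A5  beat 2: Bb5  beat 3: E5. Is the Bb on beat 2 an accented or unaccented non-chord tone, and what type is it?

Unaccented escape tone.

The harmony at that moment is A minor triad (A, C, E); Bb5 is not a chord tone.
It is approached by step up from A5 and left by leap down to E5.
Step in, leap out — an escape tone.
It falls on a weak beat, so it is unaccented.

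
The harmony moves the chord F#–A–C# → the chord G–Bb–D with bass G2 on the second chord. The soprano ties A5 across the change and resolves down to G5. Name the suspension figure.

9–8 suspension.

At the second chord the bass is G2. The suspended A5 lies a ninth above the bass; after resolving down by step to G5, the interval above the bass becomes an octave.
Suspension figures are named by those two intervals: 9–8.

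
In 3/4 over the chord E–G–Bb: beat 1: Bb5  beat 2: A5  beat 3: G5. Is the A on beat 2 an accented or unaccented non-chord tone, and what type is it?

The harmony at that moment is E diminished triad (E, G, Bb); A5 is not a chord tone.
It is approached by step down from Bb5 and left by step down to G5.
Step in, step out in the same direction — a passing tone.
It falls on a weak beat, so it is unaccented.

Unaccented passing tone.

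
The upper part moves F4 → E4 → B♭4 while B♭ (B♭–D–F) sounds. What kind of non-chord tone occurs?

E4 is an escape tone.

The harmony at that moment is B♭ major triad (B♭, D, F); E4 is not a chord tone.
It is approached by step down from F4 and left by leap up to B♭4.
Step in, leap out — an escape tone.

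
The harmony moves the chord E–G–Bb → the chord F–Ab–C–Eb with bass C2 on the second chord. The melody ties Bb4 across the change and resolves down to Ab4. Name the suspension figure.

7–6 suspension.

At the second chord the bass is C2. The suspended Bb4 lies a seventh above the bass; after resolving down by step to Ab4, the interval above the bass becomes a sixth.
Suspension figures are named by those two intervals: 7–6.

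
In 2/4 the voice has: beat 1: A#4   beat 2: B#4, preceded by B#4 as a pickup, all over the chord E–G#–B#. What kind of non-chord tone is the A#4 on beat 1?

Lower neighbor tone.

The harmony at that moment is E augmented triad (E, G#, B#); A#4 is not a chord tone.
It is approached by step down from B#4 and left by step up to B#4.
Step away and step back to the same note — a neighbor tone (lower neighbor).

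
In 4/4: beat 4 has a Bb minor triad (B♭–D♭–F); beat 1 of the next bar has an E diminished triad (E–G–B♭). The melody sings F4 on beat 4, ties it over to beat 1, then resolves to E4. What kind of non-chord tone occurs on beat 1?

The harmony at that moment is E diminished triad (E, G, B♭); F4 is not a chord tone.
It is held over (the same pitch as the preceding F4) and left by step down to E4.
Held over from the previous chord and resolving down by step — a suspension.

Suspension.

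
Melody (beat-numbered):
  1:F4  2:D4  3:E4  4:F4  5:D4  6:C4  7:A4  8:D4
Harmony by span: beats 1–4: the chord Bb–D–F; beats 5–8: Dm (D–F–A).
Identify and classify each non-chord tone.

The harmony at that moment is Bb major triad (Bb, D, F); E4 is not a chord tone.
It is approached by step up from D4 and left by step up to F4.
Step in, step out in the same direction — a passing tone.
The harmony at that moment is D minor triad (D, F, A); C4 is not a chord tone.
It is approached by step down from D4 and left by leap up to A4.
Step in, leap out — an escape tone.

E4 (beat 3) — passing tone; C4 (beat 6) — escape tone.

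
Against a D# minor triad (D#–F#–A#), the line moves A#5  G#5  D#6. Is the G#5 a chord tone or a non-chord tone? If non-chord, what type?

Non-chord tone — an escape tone.

The harmony at that moment is D# minor triad (D#, F#, A#); G#5 is not a chord tone.
It is approached by step down from A#5 and left by leap up to D#6.
Step in, leap out — an escape tone.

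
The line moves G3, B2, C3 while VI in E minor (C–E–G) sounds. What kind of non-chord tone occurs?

The harmony at that moment is C major triad (C, E, G); B2 is not a chord tone.
It is approached by leap down from G3 and left by step up to C3.
Leap in, step out — an appoggiatura.

B2 is an appoggiatura.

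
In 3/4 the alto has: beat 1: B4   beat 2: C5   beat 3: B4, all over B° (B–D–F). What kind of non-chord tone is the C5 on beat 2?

The harmony at that moment is B diminished triad (B, D, F); C5 is not a chord tone.
It is approached by step up from B4 and left by step down to B4.
Step away and step back to the same note — a neighbor tone (upper neighbor).

Upper neighbor tone.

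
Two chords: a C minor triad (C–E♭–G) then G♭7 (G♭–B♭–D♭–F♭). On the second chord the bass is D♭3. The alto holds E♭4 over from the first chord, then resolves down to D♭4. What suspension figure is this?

At the second chord the bass is D♭3. The suspended E♭4 lies a ninth above the bass; after resolving down by step to D♭4, the interval above the bass becomes an octave.
Suspension figures are named by those two intervals: 9–8.

9–8 suspension.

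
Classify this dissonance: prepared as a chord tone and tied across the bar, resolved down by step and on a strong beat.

Suspension.

Approach: by preparation — the pitch is first a chord tone, then held (tied or repeated) while the harmony changes under it. Departure: down by step. Metric position: strong.
A prepared dissonance that resolves downward by step — a suspension. (The same figure resolving upward would be a retardation.)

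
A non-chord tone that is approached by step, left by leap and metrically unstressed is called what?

Escape tone.

Approach: by step. Departure: by leap. Metric position: weak.
Step in, leap out, from a weak position — an escape tone (échappée). (It is the mirror image of the appoggiatura, which leaps in and steps out on a strong beat.)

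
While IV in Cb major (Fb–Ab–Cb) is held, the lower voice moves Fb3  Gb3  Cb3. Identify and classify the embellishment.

The harmony at that moment is Fb major triad (Fb, Ab, Cb); Gb3 is not a chord tone.
It is approached by step up from Fb3 and left by leap down to Cb3.
Step in, leap out — an escape tone.

Gb3 is an escape tone.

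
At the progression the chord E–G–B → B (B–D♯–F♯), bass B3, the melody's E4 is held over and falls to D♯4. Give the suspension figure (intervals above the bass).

4–3 suspension.

At the second chord the bass is B3. The suspended E4 lies a fourth above the bass; after resolving down by step to D♯4, the interval above the bass becomes a third.
Suspension figures are named by those two intervals: 4–3.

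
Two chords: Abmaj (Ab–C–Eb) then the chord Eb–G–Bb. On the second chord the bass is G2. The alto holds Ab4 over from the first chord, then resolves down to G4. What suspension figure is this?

9–8 suspension.

At the second chord the bass is G2. The suspended Ab4 lies a ninth above the bass; after resolving down by step to G4, the interval above the bass becomes an octave.
Suspension figures are named by those two intervals: 9–8.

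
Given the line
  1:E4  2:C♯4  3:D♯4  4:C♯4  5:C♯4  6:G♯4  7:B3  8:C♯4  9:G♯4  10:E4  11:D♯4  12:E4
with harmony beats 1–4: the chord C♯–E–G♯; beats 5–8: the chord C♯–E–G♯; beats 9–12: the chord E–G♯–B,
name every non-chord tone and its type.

The harmony at that moment is C♯ minor triad (C♯, E, G♯); D♯4 is not a chord tone.
It is approached by step up from C♯4 and left by step down to C♯4.
Step away and step back to the same note — a neighbor tone (upper neighbor).
The harmony at that moment is C♯ minor triad (C♯, E, G♯); B3 is not a chord tone.
It is approached by leap down from G♯4 and left by step up to C♯4.
Leap in, step out — an appoggiatura.
The harmony at that moment is E major triad (E, G♯, B); D♯4 is not a chord tone.
It is approached by step down from E4 and left by step up to E4.
Step away and step back to the same note — a neighbor tone (lower neighbor).

D♯4 (beat 3) — neighbor tone; B3 (beat 7) — appoggiatura; D♯4 (beat 11) — neighbor tone.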